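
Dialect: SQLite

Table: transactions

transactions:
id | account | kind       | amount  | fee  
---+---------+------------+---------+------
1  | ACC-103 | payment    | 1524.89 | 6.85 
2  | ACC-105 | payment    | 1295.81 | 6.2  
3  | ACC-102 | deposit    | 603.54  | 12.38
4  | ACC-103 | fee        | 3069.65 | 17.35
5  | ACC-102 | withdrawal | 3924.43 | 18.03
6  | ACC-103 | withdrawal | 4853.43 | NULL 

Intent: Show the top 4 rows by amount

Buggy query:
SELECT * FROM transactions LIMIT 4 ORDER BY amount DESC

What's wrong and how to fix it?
Bug: LIMIT must come after ORDER BY

Fix: Sort with ORDER BY, then apply LIMIT

Corrected query:
SELECT * FROM transactions ORDER BY amount DESC LIMIT 4

Result:
id | account | kind       | amount  | fee  
---+---------+------------+---------+------
6  | ACC-103 | withdrawal | 4853.43 | NULL 
5  | ACC-102 | withdrawal | 3924.43 | 18.03
4  | ACC-103 | fee        | 3069.65 | 17.35
1  | ACC-103 | payment    | 1524.89 | 6.85 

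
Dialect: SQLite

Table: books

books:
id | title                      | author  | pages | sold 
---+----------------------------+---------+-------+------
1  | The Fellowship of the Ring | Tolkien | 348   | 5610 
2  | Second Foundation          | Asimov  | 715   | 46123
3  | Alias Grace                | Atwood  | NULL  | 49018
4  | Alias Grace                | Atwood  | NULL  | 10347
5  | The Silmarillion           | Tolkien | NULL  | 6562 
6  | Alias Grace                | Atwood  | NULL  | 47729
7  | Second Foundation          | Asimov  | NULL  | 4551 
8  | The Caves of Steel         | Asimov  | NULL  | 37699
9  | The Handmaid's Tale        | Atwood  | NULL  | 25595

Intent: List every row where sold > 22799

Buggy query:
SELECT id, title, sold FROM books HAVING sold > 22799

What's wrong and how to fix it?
Bug: This is a non-aggregate query (no GROUP BY, no aggregates), so in SQLite the HAVING clause is invalid here; a row-level condition belongs in WHERE

Fix: Replace HAVING with WHERE since the condition applies to individual rows

Corrected query:
SELECT id, title, sold FROM books WHERE sold > 22799

Result:
id | title               | sold 
---+---------------------+------
2  | Second Foundation   | 46123
3  | Alias Grace         | 49018
6  | Alias Grace         | 47729
8  | The Caves of Steel  | 37699
9  | The Handmaid's Tale | 25595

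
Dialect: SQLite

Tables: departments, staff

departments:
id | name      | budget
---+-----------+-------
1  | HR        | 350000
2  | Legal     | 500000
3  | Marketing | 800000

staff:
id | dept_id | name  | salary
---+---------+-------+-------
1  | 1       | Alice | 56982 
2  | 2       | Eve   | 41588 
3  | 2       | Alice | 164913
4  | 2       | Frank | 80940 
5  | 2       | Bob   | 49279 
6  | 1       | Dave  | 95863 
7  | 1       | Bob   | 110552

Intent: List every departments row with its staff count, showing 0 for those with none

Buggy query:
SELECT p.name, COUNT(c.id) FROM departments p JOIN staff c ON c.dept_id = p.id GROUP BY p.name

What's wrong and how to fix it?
Bug: An inner join excludes parents with zero children

Fix: Use LEFT JOIN so parents without children still appear (COUNT(c.id) gives 0)

Corrected query:
SELECT p.name, COUNT(c.id) FROM departments p LEFT JOIN staff c ON c.dept_id = p.id GROUP BY p.name

Result:
name      | COUNT(c.id)
----------+------------
HR        | 3          
Legal     | 4          
Marketing | 0          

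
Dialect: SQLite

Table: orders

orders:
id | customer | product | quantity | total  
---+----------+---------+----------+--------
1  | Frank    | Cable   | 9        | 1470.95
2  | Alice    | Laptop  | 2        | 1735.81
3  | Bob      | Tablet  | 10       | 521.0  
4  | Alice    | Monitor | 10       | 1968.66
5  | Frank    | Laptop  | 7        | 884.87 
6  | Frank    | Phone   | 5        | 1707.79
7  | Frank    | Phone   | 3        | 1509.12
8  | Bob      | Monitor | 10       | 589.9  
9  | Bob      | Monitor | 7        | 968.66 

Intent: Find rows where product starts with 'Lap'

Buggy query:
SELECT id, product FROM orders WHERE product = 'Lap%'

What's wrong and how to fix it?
Bug: '=' compares the literal string including the % character; pattern matching needs LIKE

Fix: Replace '=' with LIKE so 'Lap%' is treated as a pattern

Corrected query:
SELECT id, product FROM orders WHERE product LIKE 'Lap%'

Result:
id | product
---+--------
2  | Laptop 
5  | Laptop 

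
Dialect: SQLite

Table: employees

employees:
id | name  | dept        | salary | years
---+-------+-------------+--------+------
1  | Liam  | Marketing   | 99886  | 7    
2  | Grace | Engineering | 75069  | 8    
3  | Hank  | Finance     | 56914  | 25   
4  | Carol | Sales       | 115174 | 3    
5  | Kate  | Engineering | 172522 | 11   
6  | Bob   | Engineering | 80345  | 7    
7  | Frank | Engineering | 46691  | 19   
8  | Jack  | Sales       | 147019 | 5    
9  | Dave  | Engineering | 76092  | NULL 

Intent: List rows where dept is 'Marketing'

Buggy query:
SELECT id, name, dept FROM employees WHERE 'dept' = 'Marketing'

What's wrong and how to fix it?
Bug: Single quotes denote string literals in SQL; the column name is being compared as a constant string

Fix: Reference the column as dept without single quotes

Corrected query:
SELECT id, name, dept FROM employees WHERE dept = 'Marketing'

Result:
id | name | dept     
---+------+----------
1  | Liam | Marketing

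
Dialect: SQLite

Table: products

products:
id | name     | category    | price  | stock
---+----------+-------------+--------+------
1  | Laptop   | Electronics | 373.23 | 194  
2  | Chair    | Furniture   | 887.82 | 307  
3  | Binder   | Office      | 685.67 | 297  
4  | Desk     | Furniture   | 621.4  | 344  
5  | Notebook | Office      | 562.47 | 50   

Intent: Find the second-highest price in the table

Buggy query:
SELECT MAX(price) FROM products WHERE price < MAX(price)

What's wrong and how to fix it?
Bug: MAX(price) on the right of the comparison is an aggregate-in-WHERE error

Fix: Compute the overall MAX in a subquery, then take MAX of rows below it

Corrected query:
SELECT MAX(price) FROM products WHERE price < (SELECT MAX(price) FROM products)

Result:
MAX(price)
----------
685.67    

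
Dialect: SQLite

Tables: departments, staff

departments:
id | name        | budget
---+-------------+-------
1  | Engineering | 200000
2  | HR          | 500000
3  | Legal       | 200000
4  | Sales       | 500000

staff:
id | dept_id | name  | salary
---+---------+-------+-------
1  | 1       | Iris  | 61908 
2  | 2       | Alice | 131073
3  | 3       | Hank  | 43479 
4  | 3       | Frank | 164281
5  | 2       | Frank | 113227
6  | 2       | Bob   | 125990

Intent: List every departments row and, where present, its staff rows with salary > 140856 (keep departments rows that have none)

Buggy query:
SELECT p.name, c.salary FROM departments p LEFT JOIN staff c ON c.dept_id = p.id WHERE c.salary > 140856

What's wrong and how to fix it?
Bug: A WHERE condition on the right-hand table after LEFT JOIN drops unmatched parents

Fix: Put 'c.salary > 140856' in the JOIN's ON clause instead of WHERE

Corrected query:
SELECT p.name, c.salary FROM departments p LEFT JOIN staff c ON c.dept_id = p.id AND c.salary > 140856

Result:
name        | salary
------------+-------
Engineering | NULL  
HR          | NULL  
Legal       | 164281
Sales       | NULL  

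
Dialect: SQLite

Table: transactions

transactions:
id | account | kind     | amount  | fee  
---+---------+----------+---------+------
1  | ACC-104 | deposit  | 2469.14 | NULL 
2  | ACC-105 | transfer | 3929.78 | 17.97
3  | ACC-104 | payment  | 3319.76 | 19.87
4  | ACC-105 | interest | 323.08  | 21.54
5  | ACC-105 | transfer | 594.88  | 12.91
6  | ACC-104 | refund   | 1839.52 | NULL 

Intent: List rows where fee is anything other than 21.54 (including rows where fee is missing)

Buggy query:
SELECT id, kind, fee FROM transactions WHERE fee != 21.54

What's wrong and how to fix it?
Bug: 'fee != 21.54' is unknown when fee is NULL, so NULL rows are silently excluded

Fix: Handle NULL separately with IS NULL alongside the inequality

Corrected query:
SELECT id, kind, fee FROM transactions WHERE fee != 21.54 OR fee IS NULL

Result:
id | kind     | fee  
---+----------+------
1  | deposit  | NULL 
2  | transfer | 17.97
3  | payment  | 19.87
5  | transfer | 12.91
6  | refund   | NULL 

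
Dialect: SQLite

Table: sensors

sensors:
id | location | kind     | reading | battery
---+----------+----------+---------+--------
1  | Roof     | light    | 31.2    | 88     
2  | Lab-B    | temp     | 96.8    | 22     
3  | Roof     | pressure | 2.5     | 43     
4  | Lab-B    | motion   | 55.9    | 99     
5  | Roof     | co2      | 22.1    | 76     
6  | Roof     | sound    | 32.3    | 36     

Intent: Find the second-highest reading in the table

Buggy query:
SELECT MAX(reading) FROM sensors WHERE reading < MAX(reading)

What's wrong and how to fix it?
Bug: The inner MAX is an aggregate inside WHERE, which is not allowed

Fix: Compute the overall MAX in a subquery, then take MAX of rows below it

Corrected query:
SELECT MAX(reading) FROM sensors WHERE reading < (SELECT MAX(reading) FROM sensors)

Result:
MAX(reading)
------------
55.9        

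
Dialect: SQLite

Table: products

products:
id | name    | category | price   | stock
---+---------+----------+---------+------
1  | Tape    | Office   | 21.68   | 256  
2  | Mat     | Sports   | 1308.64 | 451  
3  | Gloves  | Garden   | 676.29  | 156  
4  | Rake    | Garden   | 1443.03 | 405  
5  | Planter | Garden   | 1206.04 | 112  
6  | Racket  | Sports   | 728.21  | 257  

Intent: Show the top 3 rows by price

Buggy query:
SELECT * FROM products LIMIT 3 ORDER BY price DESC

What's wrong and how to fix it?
Bug: LIMIT must come after ORDER BY

Fix: Swap the clauses: ORDER BY first, then LIMIT

Corrected query:
SELECT * FROM products ORDER BY price DESC LIMIT 3

Result:
id | name    | category | price   | stock
---+---------+----------+---------+------
4  | Rake    | Garden   | 1443.03 | 405  
2  | Mat     | Sports   | 1308.64 | 451  
5  | Planter | Garden   | 1206.04 | 112  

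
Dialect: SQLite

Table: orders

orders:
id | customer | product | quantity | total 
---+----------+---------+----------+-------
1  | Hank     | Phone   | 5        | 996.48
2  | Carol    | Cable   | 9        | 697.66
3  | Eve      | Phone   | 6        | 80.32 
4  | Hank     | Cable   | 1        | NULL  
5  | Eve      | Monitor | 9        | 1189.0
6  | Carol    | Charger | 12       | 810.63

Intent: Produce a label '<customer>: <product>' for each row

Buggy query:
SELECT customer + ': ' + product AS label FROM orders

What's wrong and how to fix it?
Bug: '+' is numeric addition; on text columns SQLite converts them to 0 instead of concatenating

Fix: Use the || operator for string concatenation

Corrected query:
SELECT customer || ': ' || product AS label FROM orders

Result:
label         
--------------
Hank: Phone   
Carol: Cable  
Eve: Phone    
Hank: Cable   
Eve: Monitor  
Carol: Charger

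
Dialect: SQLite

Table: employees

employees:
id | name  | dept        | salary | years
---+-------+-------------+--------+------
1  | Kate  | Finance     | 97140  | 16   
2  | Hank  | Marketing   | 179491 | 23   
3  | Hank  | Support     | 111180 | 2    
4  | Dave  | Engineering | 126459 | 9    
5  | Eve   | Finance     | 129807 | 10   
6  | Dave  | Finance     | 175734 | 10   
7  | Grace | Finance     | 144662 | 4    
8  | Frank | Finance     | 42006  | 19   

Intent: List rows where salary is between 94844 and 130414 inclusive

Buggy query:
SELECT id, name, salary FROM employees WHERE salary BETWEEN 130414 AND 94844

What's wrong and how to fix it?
Bug: BETWEEN expects the lower bound first; with 130414 AND 94844 the range is empty

Fix: Write BETWEEN 94844 AND 130414

Corrected query:
SELECT id, name, salary FROM employees WHERE salary BETWEEN 94844 AND 130414

Result:
id | name | salary
---+------+-------
1  | Kate | 97140 
3  | Hank | 111180
4  | Dave | 126459
5  | Eve  | 129807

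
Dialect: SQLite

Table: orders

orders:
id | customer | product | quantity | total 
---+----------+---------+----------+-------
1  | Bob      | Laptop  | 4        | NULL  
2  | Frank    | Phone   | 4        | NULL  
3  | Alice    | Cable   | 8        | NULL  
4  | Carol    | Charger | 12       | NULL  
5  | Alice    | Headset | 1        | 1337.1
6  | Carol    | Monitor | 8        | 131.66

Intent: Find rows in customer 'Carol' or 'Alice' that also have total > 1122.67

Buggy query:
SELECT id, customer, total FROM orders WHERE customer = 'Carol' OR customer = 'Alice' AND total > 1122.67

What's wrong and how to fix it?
Bug: AND binds tighter than OR, so this parses as customer = 'Carol' OR (customer = 'Alice' AND total > 1122.67)

Fix: Group the OR with parentheses (or use IN), then AND the threshold

Corrected query:
SELECT id, customer, total FROM orders WHERE (customer = 'Carol' OR customer = 'Alice') AND total > 1122.67

Result:
id | customer | total 
---+----------+-------
5  | Alice    | 1337.1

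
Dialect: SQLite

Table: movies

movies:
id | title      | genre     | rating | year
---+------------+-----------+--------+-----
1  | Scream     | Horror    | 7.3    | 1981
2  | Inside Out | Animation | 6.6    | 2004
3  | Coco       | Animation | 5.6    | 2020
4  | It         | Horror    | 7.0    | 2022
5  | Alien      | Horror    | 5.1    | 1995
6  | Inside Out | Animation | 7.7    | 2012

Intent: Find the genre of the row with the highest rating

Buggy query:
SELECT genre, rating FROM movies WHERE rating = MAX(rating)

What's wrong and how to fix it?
Bug: WHERE is evaluated per row; an aggregate over the whole table isn't defined there

Fix: Wrap MAX in a scalar subquery so WHERE compares against a single value

Corrected query:
SELECT genre, rating FROM movies WHERE rating = (SELECT MAX(rating) FROM movies)

Result:
genre     | rating
----------+-------
Animation | 7.7   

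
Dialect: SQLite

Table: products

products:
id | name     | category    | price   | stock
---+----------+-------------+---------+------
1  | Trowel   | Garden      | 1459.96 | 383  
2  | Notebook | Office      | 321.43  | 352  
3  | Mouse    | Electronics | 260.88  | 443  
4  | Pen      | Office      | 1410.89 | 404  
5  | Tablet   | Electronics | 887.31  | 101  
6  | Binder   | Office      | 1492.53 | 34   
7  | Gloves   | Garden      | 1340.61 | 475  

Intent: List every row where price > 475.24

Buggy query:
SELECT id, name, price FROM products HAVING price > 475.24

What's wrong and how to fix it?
Bug: This is a non-aggregate query (no GROUP BY, no aggregates), so in SQLite the HAVING clause is invalid here; a row-level condition belongs in WHERE

Fix: Replace HAVING with WHERE since the condition applies to individual rows

Corrected query:
SELECT id, name, price FROM products WHERE price > 475.24

Result:
id | name   | price  
---+--------+--------
1  | Trowel | 1459.96
4  | Pen    | 1410.89
5  | Tablet | 887.31 
6  | Binder | 1492.53
7  | Gloves | 1340.61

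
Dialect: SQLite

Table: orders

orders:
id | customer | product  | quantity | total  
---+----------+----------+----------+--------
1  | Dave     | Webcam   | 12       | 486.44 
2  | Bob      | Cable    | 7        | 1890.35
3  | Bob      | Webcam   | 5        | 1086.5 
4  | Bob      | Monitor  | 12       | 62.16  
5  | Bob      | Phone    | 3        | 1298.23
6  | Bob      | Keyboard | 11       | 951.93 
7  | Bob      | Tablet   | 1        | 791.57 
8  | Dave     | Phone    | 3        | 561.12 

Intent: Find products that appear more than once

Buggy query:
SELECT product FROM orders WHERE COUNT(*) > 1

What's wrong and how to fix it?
Bug: COUNT(*) is an aggregate and cannot be used in WHERE

Fix: GROUP BY product, then filter groups with HAVING COUNT(*) > 1

Corrected query:
SELECT product FROM orders GROUP BY product HAVING COUNT(*) > 1

Result:
product
-------
Phone  
Webcam 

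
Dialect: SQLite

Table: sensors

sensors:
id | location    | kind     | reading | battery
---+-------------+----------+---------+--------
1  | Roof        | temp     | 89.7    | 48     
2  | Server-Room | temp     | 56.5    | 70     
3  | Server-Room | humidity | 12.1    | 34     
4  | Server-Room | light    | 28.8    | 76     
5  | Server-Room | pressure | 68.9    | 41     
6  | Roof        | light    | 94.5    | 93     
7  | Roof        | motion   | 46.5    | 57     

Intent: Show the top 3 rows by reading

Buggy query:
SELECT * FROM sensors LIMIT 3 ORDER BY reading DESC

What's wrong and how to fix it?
Bug: ORDER BY cannot follow LIMIT; LIMIT is the final clause

Fix: Sort with ORDER BY, then apply LIMIT

Corrected query:
SELECT * FROM sensors ORDER BY reading DESC LIMIT 3

Result:
id | location    | kind     | reading | battery
---+-------------+----------+---------+--------
6  | Roof        | light    | 94.5    | 93     
1  | Roof        | temp     | 89.7    | 48     
5  | Server-Room | pressure | 68.9    | 41     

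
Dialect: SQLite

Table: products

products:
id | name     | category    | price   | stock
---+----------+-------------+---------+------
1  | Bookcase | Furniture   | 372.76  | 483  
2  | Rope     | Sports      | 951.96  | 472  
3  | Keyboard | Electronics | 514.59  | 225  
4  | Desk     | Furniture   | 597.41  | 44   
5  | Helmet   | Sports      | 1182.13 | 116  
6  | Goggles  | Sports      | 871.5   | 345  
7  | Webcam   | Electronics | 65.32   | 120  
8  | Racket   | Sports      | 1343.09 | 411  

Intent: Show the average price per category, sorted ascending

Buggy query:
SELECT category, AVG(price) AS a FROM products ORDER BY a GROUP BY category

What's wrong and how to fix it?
Bug: GROUP BY must precede ORDER BY

Fix: Reorder: SELECT … FROM … GROUP BY … ORDER BY …

Corrected query:
SELECT category, AVG(price) AS a FROM products GROUP BY category ORDER BY a

Result:
category    | a      
------------+--------
Electronics | 289.955
Furniture   | 485.085
Sports      | 1087.17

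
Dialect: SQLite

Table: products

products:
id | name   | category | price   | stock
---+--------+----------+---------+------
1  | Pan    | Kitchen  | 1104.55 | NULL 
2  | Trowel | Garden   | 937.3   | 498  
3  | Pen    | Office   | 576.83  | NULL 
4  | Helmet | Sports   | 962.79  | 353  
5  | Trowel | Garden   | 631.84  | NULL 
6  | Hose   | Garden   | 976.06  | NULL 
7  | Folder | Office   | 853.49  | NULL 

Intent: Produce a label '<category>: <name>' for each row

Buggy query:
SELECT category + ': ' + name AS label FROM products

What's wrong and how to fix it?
Bug: SQLite uses || for string concatenation; + coerces text to numbers (yielding 0)

Fix: Replace + with || to concatenate text

Corrected query:
SELECT category || ': ' || name AS label FROM products

Result:
label         
--------------
Kitchen: Pan  
Garden: Trowel
Office: Pen   
Sports: Helmet
Garden: Trowel
Garden: Hose  
Office: Folder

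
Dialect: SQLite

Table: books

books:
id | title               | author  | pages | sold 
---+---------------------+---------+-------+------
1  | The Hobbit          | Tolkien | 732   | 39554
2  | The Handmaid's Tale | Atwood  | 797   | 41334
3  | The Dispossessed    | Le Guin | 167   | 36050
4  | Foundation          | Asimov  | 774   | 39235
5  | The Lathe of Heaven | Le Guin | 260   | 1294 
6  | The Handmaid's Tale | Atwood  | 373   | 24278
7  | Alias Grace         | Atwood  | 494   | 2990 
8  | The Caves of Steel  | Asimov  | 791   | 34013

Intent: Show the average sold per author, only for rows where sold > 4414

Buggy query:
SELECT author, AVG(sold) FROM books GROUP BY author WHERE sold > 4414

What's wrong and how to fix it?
Bug: Row-level WHERE must come before GROUP BY in the clause order

Fix: Place WHERE between FROM and GROUP BY

Corrected query:
SELECT author, AVG(sold) FROM books WHERE sold > 4414 GROUP BY author

Result:
author  | AVG(sold)
--------+----------
Asimov  | 36624    
Atwood  | 32806    
Le Guin | 36050    
Tolkien | 39554    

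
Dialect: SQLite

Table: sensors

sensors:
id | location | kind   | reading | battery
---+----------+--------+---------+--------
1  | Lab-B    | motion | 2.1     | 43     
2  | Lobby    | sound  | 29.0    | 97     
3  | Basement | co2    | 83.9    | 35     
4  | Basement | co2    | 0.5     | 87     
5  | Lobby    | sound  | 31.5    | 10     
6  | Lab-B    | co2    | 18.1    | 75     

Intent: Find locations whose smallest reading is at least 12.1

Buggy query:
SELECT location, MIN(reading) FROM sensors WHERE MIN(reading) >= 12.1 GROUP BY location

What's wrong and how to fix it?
Bug: Aggregates like MIN are computed per group after WHERE runs

Fix: Use HAVING for the per-group MIN condition

Corrected query:
SELECT location, MIN(reading) FROM sensors GROUP BY location HAVING MIN(reading) >= 12.1

Result:
location | MIN(reading)
---------+-------------
Lobby    | 29          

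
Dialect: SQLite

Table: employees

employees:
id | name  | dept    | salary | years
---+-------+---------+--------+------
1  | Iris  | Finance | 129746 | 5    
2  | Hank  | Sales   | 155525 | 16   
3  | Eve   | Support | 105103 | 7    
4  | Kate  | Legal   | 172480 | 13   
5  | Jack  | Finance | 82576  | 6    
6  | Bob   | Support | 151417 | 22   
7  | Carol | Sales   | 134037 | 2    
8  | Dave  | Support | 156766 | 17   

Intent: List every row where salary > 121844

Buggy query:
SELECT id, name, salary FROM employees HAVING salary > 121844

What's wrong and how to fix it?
Bug: This is a non-aggregate query (no GROUP BY, no aggregates), so in SQLite the HAVING clause is invalid here; a row-level condition belongs in WHERE

Fix: Replace HAVING with WHERE since the condition applies to individual rows

Corrected query:
SELECT id, name, salary FROM employees WHERE salary > 121844

Result:
id | name  | salary
---+-------+-------
1  | Iris  | 129746
2  | Hank  | 155525
4  | Kate  | 172480
6  | Bob   | 151417
7  | Carol | 134037
8  | Dave  | 156766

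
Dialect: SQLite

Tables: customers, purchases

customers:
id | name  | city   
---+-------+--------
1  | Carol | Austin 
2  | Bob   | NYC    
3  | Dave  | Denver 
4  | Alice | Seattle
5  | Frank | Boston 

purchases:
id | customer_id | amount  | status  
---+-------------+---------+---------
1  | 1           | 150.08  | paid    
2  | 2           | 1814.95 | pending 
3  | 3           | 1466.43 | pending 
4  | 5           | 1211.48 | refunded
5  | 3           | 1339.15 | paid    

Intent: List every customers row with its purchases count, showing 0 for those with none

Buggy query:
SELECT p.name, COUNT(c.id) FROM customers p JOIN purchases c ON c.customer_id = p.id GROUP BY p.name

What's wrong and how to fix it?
Bug: INNER JOIN drops customers rows that have no matching purchases rows

Fix: Use LEFT JOIN so parents without children still appear (COUNT(c.id) gives 0)

Corrected query:
SELECT p.name, COUNT(c.id) FROM customers p LEFT JOIN purchases c ON c.customer_id = p.id GROUP BY p.name

Result:
name  | COUNT(c.id)
------+------------
Alice | 0          
Bob   | 1          
Carol | 1          
Dave  | 2          
Frank | 1          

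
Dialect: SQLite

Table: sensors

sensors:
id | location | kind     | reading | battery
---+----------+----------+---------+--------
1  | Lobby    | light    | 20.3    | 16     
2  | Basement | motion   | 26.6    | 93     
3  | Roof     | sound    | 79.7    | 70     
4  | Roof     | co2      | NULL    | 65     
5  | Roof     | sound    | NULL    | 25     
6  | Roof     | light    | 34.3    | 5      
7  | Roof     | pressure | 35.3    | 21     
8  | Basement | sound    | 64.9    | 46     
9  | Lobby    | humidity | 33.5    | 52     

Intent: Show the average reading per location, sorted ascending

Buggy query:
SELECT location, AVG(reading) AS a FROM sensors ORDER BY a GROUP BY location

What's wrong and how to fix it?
Bug: GROUP BY must precede ORDER BY

Fix: Reorder: SELECT … FROM … GROUP BY … ORDER BY …

Corrected query:
SELECT location, AVG(reading) AS a FROM sensors GROUP BY location ORDER BY a

Result:
location | a        
---------+----------
Lobby    | 26.9     
Basement | 45.75    
Roof     | 49.766667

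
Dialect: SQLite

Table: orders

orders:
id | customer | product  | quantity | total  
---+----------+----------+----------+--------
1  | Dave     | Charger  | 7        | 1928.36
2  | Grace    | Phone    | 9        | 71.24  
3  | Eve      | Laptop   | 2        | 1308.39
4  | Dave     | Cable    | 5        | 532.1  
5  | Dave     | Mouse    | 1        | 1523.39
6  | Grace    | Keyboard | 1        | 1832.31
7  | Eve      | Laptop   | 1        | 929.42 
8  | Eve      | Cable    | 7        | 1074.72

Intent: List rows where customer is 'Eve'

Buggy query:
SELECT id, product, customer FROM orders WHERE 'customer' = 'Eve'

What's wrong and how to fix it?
Bug: Single quotes denote string literals in SQL; the column name is being compared as a constant string

Fix: Remove the quotes around the column name (or use double quotes for an identifier)

Corrected query:
SELECT id, product, customer FROM orders WHERE customer = 'Eve'

Result:
id | product | customer
---+---------+---------
3  | Laptop  | Eve     
7  | Laptop  | Eve     
8  | Cable   | Eve     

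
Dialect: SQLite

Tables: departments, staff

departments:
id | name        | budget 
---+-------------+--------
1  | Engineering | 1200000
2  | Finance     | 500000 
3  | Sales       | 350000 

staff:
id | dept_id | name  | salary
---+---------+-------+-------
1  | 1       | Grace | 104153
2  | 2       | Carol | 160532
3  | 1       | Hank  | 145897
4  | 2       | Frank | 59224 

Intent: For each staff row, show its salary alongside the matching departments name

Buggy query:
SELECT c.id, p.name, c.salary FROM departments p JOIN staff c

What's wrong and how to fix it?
Bug: Missing join condition: each staff row is matched to all departments rows instead of just its own

Fix: Add ON c.dept_id = p.id to the JOIN

Corrected query:
SELECT c.id, p.name, c.salary FROM departments p JOIN staff c ON c.dept_id = p.id

Result:
id | name        | salary
---+-------------+-------
1  | Engineering | 104153
2  | Finance     | 160532
3  | Engineering | 145897
4  | Finance     | 59224 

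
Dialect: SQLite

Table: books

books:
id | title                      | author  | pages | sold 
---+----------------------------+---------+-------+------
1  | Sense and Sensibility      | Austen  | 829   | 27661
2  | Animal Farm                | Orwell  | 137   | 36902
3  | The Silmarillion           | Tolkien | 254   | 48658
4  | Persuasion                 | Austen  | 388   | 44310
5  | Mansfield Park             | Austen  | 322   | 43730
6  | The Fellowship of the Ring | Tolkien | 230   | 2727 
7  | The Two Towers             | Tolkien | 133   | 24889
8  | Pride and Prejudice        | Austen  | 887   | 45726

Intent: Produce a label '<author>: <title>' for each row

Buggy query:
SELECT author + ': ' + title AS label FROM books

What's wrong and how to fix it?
Bug: '+' is numeric addition; on text columns SQLite converts them to 0 instead of concatenating

Fix: Use the || operator for string concatenation

Corrected query:
SELECT author || ': ' || title AS label FROM books

Result:
label                              
-----------------------------------
Austen: Sense and Sensibility      
Orwell: Animal Farm                
Tolkien: The Silmarillion          
Austen: Persuasion                 
Austen: Mansfield Park             
Tolkien: The Fellowship of the Ring
Tolkien: The Two Towers            
Austen: Pride and Prejudice        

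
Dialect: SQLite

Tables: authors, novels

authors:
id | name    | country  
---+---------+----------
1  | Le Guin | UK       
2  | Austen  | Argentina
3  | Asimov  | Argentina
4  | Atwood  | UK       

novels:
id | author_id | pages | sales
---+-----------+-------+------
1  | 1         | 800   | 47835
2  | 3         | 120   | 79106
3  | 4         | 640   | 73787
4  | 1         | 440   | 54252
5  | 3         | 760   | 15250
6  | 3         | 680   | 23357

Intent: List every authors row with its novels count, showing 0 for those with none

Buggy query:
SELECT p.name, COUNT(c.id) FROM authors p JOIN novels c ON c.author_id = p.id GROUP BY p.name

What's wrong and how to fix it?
Bug: An inner join excludes parents with zero children

Fix: Use LEFT JOIN so parents without children still appear (COUNT(c.id) gives 0)

Corrected query:
SELECT p.name, COUNT(c.id) FROM authors p LEFT JOIN novels c ON c.author_id = p.id GROUP BY p.name

Result:
name    | COUNT(c.id)
--------+------------
Asimov  | 3          
Atwood  | 1          
Austen  | 0          
Le Guin | 2          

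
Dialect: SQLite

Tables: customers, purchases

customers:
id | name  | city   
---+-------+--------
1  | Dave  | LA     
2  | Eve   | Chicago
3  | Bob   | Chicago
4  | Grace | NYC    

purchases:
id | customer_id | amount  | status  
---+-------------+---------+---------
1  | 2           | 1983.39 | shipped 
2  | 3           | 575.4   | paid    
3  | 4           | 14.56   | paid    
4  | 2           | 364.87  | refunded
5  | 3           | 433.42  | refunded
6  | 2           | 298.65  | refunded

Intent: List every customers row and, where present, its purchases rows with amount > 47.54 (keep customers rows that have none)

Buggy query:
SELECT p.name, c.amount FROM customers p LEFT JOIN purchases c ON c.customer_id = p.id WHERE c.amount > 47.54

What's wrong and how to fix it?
Bug: A WHERE condition on the right-hand table after LEFT JOIN drops unmatched parents

Fix: Move the right-table condition into the ON clause so unmatched parents are kept

Corrected query:
SELECT p.name, c.amount FROM customers p LEFT JOIN purchases c ON c.customer_id = p.id AND c.amount > 47.54

Result:
name  | amount 
------+--------
Dave  | NULL   
Eve   | 298.65 
Eve   | 364.87 
Eve   | 1983.39
Bob   | 433.42 
Bob   | 575.4  
Grace | NULL   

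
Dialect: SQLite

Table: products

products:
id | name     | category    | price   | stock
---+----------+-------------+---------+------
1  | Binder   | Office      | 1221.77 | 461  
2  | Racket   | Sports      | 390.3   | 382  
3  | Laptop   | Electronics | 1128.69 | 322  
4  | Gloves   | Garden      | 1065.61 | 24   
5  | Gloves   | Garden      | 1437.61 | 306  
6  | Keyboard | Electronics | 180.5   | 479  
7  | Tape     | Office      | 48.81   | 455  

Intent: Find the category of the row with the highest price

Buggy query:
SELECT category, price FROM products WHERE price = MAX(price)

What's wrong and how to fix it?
Bug: WHERE is evaluated per row; an aggregate over the whole table isn't defined there

Fix: Use a subquery: WHERE price = (SELECT MAX(price) FROM products)

Corrected query:
SELECT category, price FROM products WHERE price = (SELECT MAX(price) FROM products)

Result:
category | price  
---------+--------
Garden   | 1437.61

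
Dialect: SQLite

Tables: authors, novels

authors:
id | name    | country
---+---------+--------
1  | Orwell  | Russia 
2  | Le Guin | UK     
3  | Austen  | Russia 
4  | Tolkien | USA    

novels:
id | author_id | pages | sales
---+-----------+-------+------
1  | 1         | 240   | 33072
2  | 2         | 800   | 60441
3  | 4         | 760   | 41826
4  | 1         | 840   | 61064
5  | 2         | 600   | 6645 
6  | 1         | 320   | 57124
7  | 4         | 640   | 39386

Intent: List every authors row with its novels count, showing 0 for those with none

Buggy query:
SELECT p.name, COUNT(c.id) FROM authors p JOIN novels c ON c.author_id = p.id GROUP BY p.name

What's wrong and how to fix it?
Bug: An inner join excludes parents with zero children

Fix: Switch to LEFT JOIN to retain unmatched parent rows

Corrected query:
SELECT p.name, COUNT(c.id) FROM authors p LEFT JOIN novels c ON c.author_id = p.id GROUP BY p.name

Result:
name    | COUNT(c.id)
--------+------------
Austen  | 0          
Le Guin | 2          
Orwell  | 3          
Tolkien | 2          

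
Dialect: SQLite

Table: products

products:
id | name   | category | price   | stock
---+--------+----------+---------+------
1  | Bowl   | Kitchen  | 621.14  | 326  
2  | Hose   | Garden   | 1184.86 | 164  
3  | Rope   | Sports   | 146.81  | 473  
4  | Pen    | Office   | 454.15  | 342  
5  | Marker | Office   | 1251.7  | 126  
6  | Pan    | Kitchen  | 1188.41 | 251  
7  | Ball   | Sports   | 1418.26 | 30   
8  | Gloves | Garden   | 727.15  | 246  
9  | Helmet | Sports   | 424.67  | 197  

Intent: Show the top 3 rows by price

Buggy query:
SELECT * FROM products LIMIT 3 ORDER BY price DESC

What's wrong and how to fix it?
Bug: LIMIT must come after ORDER BY

Fix: Swap the clauses: ORDER BY first, then LIMIT

Corrected query:
SELECT * FROM products ORDER BY price DESC LIMIT 3

Result:
id | name   | category | price   | stock
---+--------+----------+---------+------
7  | Ball   | Sports   | 1418.26 | 30   
5  | Marker | Office   | 1251.7  | 126  
6  | Pan    | Kitchen  | 1188.41 | 251  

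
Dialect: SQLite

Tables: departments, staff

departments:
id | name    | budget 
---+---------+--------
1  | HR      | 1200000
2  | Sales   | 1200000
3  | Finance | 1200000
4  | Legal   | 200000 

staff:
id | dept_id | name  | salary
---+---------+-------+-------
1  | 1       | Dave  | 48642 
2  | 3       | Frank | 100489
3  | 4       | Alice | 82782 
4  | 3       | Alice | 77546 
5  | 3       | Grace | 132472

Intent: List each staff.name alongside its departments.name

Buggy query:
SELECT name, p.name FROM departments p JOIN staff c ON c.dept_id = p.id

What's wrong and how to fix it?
Bug: 'name' exists in both joined tables, so the database can't tell which one is meant

Fix: Prefix ambiguous columns with the table alias

Corrected query:
SELECT c.name, p.name FROM departments p JOIN staff c ON c.dept_id = p.id

Result:
name  | name   
------+--------
Dave  | HR     
Frank | Finance
Alice | Legal  
Alice | Finance
Grace | Finance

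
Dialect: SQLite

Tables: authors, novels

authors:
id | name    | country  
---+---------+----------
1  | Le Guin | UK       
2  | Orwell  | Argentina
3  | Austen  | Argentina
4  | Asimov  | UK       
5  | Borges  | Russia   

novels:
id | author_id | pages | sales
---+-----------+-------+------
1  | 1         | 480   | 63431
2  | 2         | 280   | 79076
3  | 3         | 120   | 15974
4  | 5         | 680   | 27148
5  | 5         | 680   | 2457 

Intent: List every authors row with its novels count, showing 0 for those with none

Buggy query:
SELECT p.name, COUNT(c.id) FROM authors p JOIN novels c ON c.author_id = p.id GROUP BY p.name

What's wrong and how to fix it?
Bug: An inner join excludes parents with zero children

Fix: Switch to LEFT JOIN to retain unmatched parent rows

Corrected query:
SELECT p.name, COUNT(c.id) FROM authors p LEFT JOIN novels c ON c.author_id = p.id GROUP BY p.name

Result:
name    | COUNT(c.id)
--------+------------
Asimov  | 0          
Austen  | 1          
Borges  | 2          
Le Guin | 1          
Orwell  | 1          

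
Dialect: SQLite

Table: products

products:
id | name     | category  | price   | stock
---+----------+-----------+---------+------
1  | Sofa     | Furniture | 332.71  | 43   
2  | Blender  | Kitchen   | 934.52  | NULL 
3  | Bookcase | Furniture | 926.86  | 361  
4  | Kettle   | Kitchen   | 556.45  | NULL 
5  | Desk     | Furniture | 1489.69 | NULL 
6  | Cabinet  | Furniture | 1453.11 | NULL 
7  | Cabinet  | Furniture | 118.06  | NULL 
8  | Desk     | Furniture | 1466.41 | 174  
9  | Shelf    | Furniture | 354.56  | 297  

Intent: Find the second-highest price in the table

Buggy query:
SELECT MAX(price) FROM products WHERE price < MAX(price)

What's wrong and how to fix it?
Bug: The inner MAX is an aggregate inside WHERE, which is not allowed

Fix: Compute the overall MAX in a subquery, then take MAX of rows below it

Corrected query:
SELECT MAX(price) FROM products WHERE price < (SELECT MAX(price) FROM products)

Result:
MAX(price)
----------
1466.41   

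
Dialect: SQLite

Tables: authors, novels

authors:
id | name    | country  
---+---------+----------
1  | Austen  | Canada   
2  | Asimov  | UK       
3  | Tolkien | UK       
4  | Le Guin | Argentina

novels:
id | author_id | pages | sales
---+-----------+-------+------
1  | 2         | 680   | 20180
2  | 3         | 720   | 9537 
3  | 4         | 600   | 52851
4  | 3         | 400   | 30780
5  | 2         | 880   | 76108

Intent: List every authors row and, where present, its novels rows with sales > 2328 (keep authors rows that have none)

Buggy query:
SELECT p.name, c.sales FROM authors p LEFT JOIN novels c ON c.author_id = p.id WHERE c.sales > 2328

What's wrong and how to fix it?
Bug: A WHERE condition on the right-hand table after LEFT JOIN drops unmatched parents

Fix: Put 'c.sales > 2328' in the JOIN's ON clause instead of WHERE

Corrected query:
SELECT p.name, c.sales FROM authors p LEFT JOIN novels c ON c.author_id = p.id AND c.sales > 2328

Result:
name    | sales
--------+------
Austen  | NULL 
Asimov  | 20180
Asimov  | 76108
Tolkien | 9537 
Tolkien | 30780
Le Guin | 52851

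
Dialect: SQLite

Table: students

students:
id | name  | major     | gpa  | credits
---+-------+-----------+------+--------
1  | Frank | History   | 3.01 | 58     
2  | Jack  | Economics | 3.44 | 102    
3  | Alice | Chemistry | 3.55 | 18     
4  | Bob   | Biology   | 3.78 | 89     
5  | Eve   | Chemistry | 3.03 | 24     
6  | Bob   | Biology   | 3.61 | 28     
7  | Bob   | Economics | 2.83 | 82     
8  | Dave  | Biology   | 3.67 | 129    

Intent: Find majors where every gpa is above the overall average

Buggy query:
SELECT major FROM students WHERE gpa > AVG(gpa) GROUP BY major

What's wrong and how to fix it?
Bug: WHERE evaluates per row before aggregation, so AVG() is unavailable

Fix: Use a subquery for AVG and a HAVING MIN(...) filter so the condition holds for every row in the group

Corrected query:
SELECT major FROM students GROUP BY major HAVING MIN(gpa) > (SELECT AVG(gpa) FROM students)

Result:
major  
-------
Biology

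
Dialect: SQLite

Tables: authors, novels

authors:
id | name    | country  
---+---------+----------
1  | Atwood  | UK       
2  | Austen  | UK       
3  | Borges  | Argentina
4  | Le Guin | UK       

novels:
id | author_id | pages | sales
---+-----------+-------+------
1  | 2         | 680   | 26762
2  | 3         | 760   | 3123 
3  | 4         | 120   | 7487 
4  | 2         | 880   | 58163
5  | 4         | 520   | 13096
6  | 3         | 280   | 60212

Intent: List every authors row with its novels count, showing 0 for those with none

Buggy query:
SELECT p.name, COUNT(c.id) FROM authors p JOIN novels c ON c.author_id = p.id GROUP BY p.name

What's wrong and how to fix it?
Bug: An inner join excludes parents with zero children

Fix: Use LEFT JOIN so parents without children still appear (COUNT(c.id) gives 0)

Corrected query:
SELECT p.name, COUNT(c.id) FROM authors p LEFT JOIN novels c ON c.author_id = p.id GROUP BY p.name

Result:
name    | COUNT(c.id)
--------+------------
Atwood  | 0          
Austen  | 2          
Borges  | 2          
Le Guin | 2          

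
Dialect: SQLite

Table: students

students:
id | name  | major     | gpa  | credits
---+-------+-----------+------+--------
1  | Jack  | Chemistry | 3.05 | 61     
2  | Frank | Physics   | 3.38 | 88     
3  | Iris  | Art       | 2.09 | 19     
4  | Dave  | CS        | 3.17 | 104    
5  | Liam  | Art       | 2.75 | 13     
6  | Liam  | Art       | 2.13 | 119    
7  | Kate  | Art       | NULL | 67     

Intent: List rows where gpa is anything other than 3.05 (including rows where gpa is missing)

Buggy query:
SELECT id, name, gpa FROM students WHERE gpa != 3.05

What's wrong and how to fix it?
Bug: 'gpa != 3.05' is unknown when gpa is NULL, so NULL rows are silently excluded

Fix: Handle NULL separately with IS NULL alongside the inequality

Corrected query:
SELECT id, name, gpa FROM students WHERE gpa != 3.05 OR gpa IS NULL

Result:
id | name  | gpa 
---+-------+-----
2  | Frank | 3.38
3  | Iris  | 2.09
4  | Dave  | 3.17
5  | Liam  | 2.75
6  | Liam  | 2.13
7  | Kate  | NULL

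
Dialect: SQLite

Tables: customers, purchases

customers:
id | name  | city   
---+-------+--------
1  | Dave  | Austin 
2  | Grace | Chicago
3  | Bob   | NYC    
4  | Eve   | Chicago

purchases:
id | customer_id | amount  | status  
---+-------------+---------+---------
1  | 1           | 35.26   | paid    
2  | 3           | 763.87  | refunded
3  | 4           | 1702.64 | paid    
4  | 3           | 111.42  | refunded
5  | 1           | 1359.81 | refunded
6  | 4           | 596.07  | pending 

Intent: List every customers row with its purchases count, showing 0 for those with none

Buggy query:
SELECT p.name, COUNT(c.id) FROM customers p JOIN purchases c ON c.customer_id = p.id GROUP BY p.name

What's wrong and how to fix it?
Bug: INNER JOIN drops customers rows that have no matching purchases rows

Fix: Switch to LEFT JOIN to retain unmatched parent rows

Corrected query:
SELECT p.name, COUNT(c.id) FROM customers p LEFT JOIN purchases c ON c.customer_id = p.id GROUP BY p.name

Result:
name  | COUNT(c.id)
------+------------
Bob   | 2          
Dave  | 2          
Eve   | 2          
Grace | 0          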